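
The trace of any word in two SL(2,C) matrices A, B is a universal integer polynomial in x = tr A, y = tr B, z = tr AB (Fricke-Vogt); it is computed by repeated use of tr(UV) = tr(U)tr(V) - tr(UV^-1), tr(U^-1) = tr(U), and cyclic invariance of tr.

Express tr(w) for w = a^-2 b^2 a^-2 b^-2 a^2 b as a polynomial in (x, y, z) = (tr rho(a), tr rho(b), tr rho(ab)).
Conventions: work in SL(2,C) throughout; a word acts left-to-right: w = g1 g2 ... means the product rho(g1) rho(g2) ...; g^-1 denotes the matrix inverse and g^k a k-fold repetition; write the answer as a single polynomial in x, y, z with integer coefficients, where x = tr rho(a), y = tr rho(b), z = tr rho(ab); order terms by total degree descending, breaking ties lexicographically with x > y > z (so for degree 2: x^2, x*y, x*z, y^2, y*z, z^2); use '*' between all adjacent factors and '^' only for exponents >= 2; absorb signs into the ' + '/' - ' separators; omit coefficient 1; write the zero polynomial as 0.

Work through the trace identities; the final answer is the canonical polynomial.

-x^5*y^4*z + x^6*y^3 + x^4*y^5 + 2*x^4*y^3*z^2 - x^3*y^2*z^3 - x^6*y - 6*x^4*y^3 - x^4*y*z^2 - x^2*y^5 - x^2*y^3*z^2 + 2*x^3*y^2*z + 6*x^4*y + 6*x^2*y^3 + 2*x^2*y*z^2 - 7*x^2*y - x*z - y

next, trace(b^2 a) = trace(b) trace(a b) - trace(a) = y*z - x
next, trace(b^2) = trace(b) trace(b) - trace(1) = y^2 - 2
and trace(b a^2 b) = trace(a) trace(b^2 a) - trace(b^2) = x*y*z - x^2 - y^2 + 2
trace(b a^2) = trace(a) trace(b a) - trace(b) = x*z - y
trace(b^3 a^2) = trace(b) trace(b a^2 b) - trace(b a^2) = x*y^2*z - x^2*y - y^3 - x*z + 3*y
next, trace(b^3 a) = trace(b) trace(a b^2) - trace(a b) = y^2*z - x*y - z
next, trace(b^2 a^3 b) = trace(a) trace(b^3 a^2) - trace(b^3 a) = x^2*y^2*z - x^3*y - x*y^3 - x^2*z - y^2*z + 4*x*y + z
trace(b a b a) = trace(a b) trace(a b) - trace(1) = z^2 - 2
next, trace(b a b a^2) = trace(a) trace(b a b a) - trace(b a b) = x*z^2 - y*z - x
and trace(a^3 b a b) = trace(a) trace(b a b a^2) - trace(b a b a) = x^2*z^2 - x*y*z - x^2 - z^2 + 2
and trace(a^2 b a) = trace(a) trace(b a^2) - trace(b a) = x^2*z - x*y - z
trace(a^3 b a) = trace(a) trace(a^2 b a) - trace(a^2 b) = x^3*z - x^2*y - 2*x*z + y
trace(b^2 a^3 b a) = trace(b) trace(a^3 b a b) - trace(a^3 b a) = x^2*y*z^2 - x^3*z - x*y^2*z - y*z^2 + 2*x*z + y
trace(a^2 b a^-1 b^2 a) = trace(b^2 a^3 b) trace(a) - trace(b^2 a^3 b a) = x^3*y^2*z - x^4*y - x^2*y^3 - x^2*y*z^2 + 4*x^2*y + y*z^2 - x*z - y
and trace(a b a b^2) = trace(b) trace(a b a b) - trace(a b a) = y*z^2 - x*z - y
trace(b^3 a b a) = trace(b) trace(a b a b^2) - trace(a b a b) = y^2*z^2 - x*y*z - y^2 - z^2 + 2
and trace(b^3 a b) = trace(b) trace(b^2 a b) - trace(b^2 a) = y^3*z - x*y^2 - 2*y*z + x
trace(b^2 a b a^2 b) = trace(a) trace(b^3 a b a) - trace(b^3 a b) = x*y^2*z^2 - x^2*y*z - y^3*z - x*z^2 + 2*y*z + x
trace(b a b a b a) = trace(b a) trace(b a b a) - trace(b^-1 a^-1) = z^3 - 3*z
trace(a b a^2 b a b) = trace(a) trace(b a b a b a) - trace(b a b a b) = x*z^3 - y*z^2 - 2*x*z + y
trace(a b a^2 b a) = trace(a) trace(b a^2 b a) - trace(b a^2 b) = x^2*z^2 - 2*x*y*z + y^2 - 2
trace(b^2 a b a^2 b a) = trace(b) trace(a b a^2 b a b) - trace(a b a^2 b a) = x*y*z^3 - x^2*z^2 - y^2*z^2 + 2
and trace(a^2 b a^-1 b^2 a b) = trace(b^2 a b a^2 b) trace(a) - trace(b^2 a b a^2 b a) = x^2*y^2*z^2 - x^3*y*z - x*y^3*z - x*y*z^3 + y^2*z^2 + 2*x*y*z + x^2 - 2
and trace(b^-1 a^2 b a^-1 b^2 a) = trace(a^2 b a^-1 b^2 a) trace(b) - trace(a^2 b a^-1 b^2 a b) = x^3*y^3*z - x^4*y^2 - x^2*y^4 - 2*x^2*y^2*z^2 + x^3*y*z + x*y^3*z + x*y*z^3 + 4*x^2*y^2 - 3*x*y*z - x^2 - y^2 + 2
next, trace(a^-1 b^2 a b^-2 a^2 b) = trace(b^-1 a^2 b a^-1 b^2 a) trace(b) - trace(b^-1 a^2 b a^-1 b^2 a b) = x^3*y^4*z - x^4*y^3 - x^2*y^5 - 2*x^2*y^3*z^2 + x*y^4*z + x*y^2*z^3 + x^4*y + 5*x^2*y^3 + x^2*y*z^2 - 3*x*y^2*z - 5*x^2*y - y^3 - y*z^2 + x*z + 3*y
next, trace(b^-1 a^2 b^3 a) = trace(a^2 b^3 a) trace(b) - trace(a^2 b^3 a b) = x^2*y^3*z - x^3*y^2 - x*y^4 - x*y^2*z^2 + 4*x*y^2 + x*z^2 - y*z - x
and trace(b^2 a b^-2 a^2 b) = trace(b^-1 a^2 b^3 a) trace(b) - trace(b^-1 a^2 b^3 a b) = x^2*y^4*z - x^3*y^3 - x*y^5 - x*y^3*z^2 - x^2*y^2*z + x^3*y + 5*x*y^3 + x*y*z^2 + x^2*z - 5*x*y - z
trace(b^-2 a^2 b a^-2 b^2 a) = trace(a^-1 b^2 a b^-2 a^2 b) trace(a) - trace(a^-1 b^2 a b^-2 a^2 b a) = x^4*y^4*z - x^5*y^3 - x^3*y^5 - 2*x^3*y^3*z^2 + x^2*y^2*z^3 + x^5*y + 6*x^3*y^3 + x^3*y*z^2 + x*y^5 + x*y^3*z^2 - 2*x^2*y^2*z - 6*x^3*y - 6*x*y^3 - 2*x*y*z^2 + 8*x*y + z
next, trace(a^-1 b^-2 a^2 b a^-2 b^2) = trace(b^-2 a^2 b a^-2 b^2) trace(a) - trace(b^-2 a^2 b a^-2 b^2 a) = -x^4*y^4*z + x^5*y^3 + x^3*y^5 + 2*x^3*y^3*z^2 - x^2*y^2*z^3 - x^5*y - 6*x^3*y^3 - x^3*y*z^2 - x*y^5 - x*y^3*z^2 + 2*x^2*y^2*z + 6*x^3*y + 6*x*y^3 + 2*x*y*z^2 - 7*x*y - z
next, trace(a^-2 b^2 a^-2 b^-2 a^2 b) = trace(a^-1 b^-2 a^2 b a^-2 b^2) trace(a) - trace(a^-1 b^-2 a^2 b a^-2 b^2 a) = -x^5*y^4*z + x^6*y^3 + x^4*y^5 + 2*x^4*y^3*z^2 - x^3*y^2*z^3 - x^6*y - 6*x^4*y^3 - x^4*y*z^2 - x^2*y^5 - x^2*y^3*z^2 + 2*x^3*y^2*z + 6*x^4*y + 6*x^2*y^3 + 2*x^2*y*z^2 - 7*x^2*y - x*z - y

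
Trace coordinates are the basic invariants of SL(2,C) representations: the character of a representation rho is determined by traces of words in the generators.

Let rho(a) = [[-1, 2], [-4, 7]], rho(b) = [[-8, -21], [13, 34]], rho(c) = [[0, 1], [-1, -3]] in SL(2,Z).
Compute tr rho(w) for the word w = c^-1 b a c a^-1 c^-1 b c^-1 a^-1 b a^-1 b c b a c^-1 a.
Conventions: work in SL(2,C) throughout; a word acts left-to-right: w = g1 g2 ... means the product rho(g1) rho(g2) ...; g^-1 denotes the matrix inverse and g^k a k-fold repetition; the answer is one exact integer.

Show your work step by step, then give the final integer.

rho(c^-1) = [[-3, -1], [1, 0]]
... * rho(b) = [[-8, -21], [13, 34]]  ->  [[11, 29], [-8, -21]]
... * rho(a) = [[-1, 2], [-4, 7]]  ->  [[-127, 225], [92, -163]]
... * rho(c) = [[0, 1], [-1, -3]]  ->  [[-225, -802], [163, 581]]
... * rho(a^-1) = [[7, -2], [4, -1]]  ->  [[-4783, 1252], [3465, -907]]
... * rho(c^-1) = [[-3, -1], [1, 0]]  ->  [[15601, 4783], [-11302, -3465]]
... * rho(b) = [[-8, -21], [13, 34]]  ->  [[-62629, -164999], [45371, 119532]]
... * rho(c^-1) = [[-3, -1], [1, 0]]  ->  [[22888, 62629], [-16581, -45371]]
... * rho(a^-1) = [[7, -2], [4, -1]]  ->  [[410732, -108405], [-297551, 78533]]
... * rho(b) = [[-8, -21], [13, 34]]  ->  [[-4695121, -12311142], [3401337, 8918693]]
... * rho(a^-1) = [[7, -2], [4, -1]]  ->  [[-82110415, 21701384], [59484131, -15721367]]
... * rho(b) = [[-8, -21], [13, 34]]  ->  [[939001312, 2462165771], [-680250819, -1783693229]]
... * rho(c) = [[0, 1], [-1, -3]]  ->  [[-2462165771, -6447496001], [1783693229, 4670828868]]
... * rho(b) = [[-8, -21], [13, 34]]  ->  [[-64120121845, -167509382843], [46451229452, 121350623703]]
... * rho(a) = [[-1, 2], [-4, 7]]  ->  [[734157653217, -1300805923591], [-531853724264, 942356824825]]
... * rho(c^-1) = [[-3, -1], [1, 0]]  ->  [[-3503278883242, -734157653217], [2537917997617, 531853724264]]
... * rho(a) = [[-1, 2], [-4, 7]]  ->  [[6439909496110, -12145661339003], [-4665332894673, 8798812065082]]
tr = 6439909496110 + 8798812065082 = 15238721561192

15238721561192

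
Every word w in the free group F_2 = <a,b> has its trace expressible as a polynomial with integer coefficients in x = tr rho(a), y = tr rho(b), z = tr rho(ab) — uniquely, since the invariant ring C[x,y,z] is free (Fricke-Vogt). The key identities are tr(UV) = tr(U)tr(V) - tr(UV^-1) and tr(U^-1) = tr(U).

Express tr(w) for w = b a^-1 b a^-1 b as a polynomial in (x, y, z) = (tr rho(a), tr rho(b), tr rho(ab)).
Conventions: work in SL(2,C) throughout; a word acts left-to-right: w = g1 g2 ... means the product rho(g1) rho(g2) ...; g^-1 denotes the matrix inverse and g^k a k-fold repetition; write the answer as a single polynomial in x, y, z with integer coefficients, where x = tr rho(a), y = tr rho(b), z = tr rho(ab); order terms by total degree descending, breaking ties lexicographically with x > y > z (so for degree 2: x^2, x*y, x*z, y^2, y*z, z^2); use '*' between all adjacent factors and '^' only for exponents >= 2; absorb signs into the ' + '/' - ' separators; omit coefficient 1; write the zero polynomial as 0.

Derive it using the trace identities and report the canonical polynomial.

trace(b^2) = trace(b) * trace(b) - trace(1) = y^2 - 2
trace(b^3) = trace(b) * trace(b^2) - trace(b) = y^3 - 3*y
trace(a b^2) = trace(b) * trace(a b) - trace(a) = y*z - x
trace(b^3 a) = trace(b) * trace(a b^2) - trace(a b) = y^2*z - x*y - z
trace(b^2 a^-1 b) = trace(b^3) * trace(a) - trace(b^3 a) = x*y^3 - y^2*z - 2*x*y + z
and trace(a b a b) = trace(a b) * trace(a b) - trace(1) = z^2 - 2
trace(a b a) = trace(a) * trace(b a) - trace(b) = x*z - y
next, trace(b a b^2 a) = trace(b) * trace(a b a b) - trace(a b a) = y*z^2 - x*z - y
trace(b^2 a^-1 b a) = trace(b a b^2) * trace(a) - trace(b a b^2 a) = x*y^2*z - x^2*y - y*z^2 + y
trace(b a^-1 b a^-1 b) = trace(b^2 a^-1 b) * trace(a) - trace(b^2 a^-1 b a) = x^2*y^3 - 2*x*y^2*z - x^2*y + y*z^2 + x*z - y

x^2*y^3 - 2*x*y^2*z - x^2*y + y*z^2 + x*z - y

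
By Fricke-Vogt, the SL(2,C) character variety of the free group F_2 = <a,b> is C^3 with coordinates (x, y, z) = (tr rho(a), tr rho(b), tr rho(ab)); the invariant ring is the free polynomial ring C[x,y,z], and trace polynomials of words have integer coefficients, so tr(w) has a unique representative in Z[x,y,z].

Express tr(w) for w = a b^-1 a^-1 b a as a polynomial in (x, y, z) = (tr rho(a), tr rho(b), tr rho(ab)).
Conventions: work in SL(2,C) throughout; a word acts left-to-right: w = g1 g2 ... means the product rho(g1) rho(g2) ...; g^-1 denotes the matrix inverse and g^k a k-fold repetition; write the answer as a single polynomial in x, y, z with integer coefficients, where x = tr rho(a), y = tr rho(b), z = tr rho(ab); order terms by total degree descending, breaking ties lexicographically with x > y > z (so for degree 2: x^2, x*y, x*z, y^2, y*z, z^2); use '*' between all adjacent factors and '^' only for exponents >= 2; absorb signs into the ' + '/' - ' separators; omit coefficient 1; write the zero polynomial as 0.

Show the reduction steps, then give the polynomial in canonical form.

tr(a^2) = tr(a) * tr(a) - tr(1) = x^2 - 2
tr(b a^2) = tr(a) * tr(b a) - tr(b) = x*z - y
tr(a b a^2) = tr(a) * tr(b a^2) - tr(b a) = x^2*z - x*y - z
tr(b a b a) = tr(b a) * tr(b a) - tr(1) = z^2 - 2
tr(b a b) = tr(b) * tr(a b) - tr(a) = y*z - x
tr(a b a^2 b) = tr(a) * tr(b a b a) - tr(b a b) = x*z^2 - y*z - x
tr(b a^2 b^-1 a) = tr(a b a^2) * tr(b) - tr(a b a^2 b) = x^2*y*z - x*y^2 - x*z^2 + x
tr(a b^-1 a^-1 b a) = tr(b a^2 b^-1) * tr(a) - tr(b a^2 b^-1 a) = -x^2*y*z + x^3 + x*y^2 + x*z^2 - 3*x

-x^2*y*z + x^3 + x*y^2 + x*z^2 - 3*x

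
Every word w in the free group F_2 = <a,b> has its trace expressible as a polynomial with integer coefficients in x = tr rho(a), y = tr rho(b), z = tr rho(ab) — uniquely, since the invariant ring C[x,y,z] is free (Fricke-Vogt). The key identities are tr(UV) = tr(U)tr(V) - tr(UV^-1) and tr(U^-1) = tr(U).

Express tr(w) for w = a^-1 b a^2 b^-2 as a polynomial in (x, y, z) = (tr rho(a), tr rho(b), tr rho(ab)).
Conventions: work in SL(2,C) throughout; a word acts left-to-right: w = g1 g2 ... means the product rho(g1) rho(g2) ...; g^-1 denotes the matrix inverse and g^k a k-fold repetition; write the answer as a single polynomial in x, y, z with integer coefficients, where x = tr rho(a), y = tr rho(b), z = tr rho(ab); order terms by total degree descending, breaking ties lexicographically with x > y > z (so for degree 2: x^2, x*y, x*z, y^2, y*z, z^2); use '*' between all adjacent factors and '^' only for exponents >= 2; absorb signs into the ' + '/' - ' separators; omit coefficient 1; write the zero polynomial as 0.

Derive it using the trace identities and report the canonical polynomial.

-x^2*y^2*z + x^3*y + x*y^3 + x*y*z^2 - 3*x*y - z

apply: trace(b^2 a) = trace(b) trace(a b) - trace(a)  (reduce the b square) = y*z - x
trace(b^2) = trace(b) trace(b) - trace(1)  (reduce the b square) = y^2 - 2
use: trace(b a^2 b) = trace(a) trace(b^2 a) - trace(b^2)  (reduce the a square) = x*y*z - x^2 - y^2 + 2
use: trace(b a b a) = trace(b a) trace(b a) - trace(1)  (split on b) = z^2 - 2
apply: trace(b a^2 b a) = trace(a) trace(b a b a) - trace(b a b)  (reduce the a square) = x*z^2 - y*z - x
trace(a^-1 b a^2 b) = trace(b a^2 b) trace(a) - trace(b a^2 b a)  (eliminate a^-1) = x^2*y*z - x^3 - x*y^2 - x*z^2 + y*z + 3*x
trace(b^-1 a^-1 b a^2) = trace(a^-1 b a^2) trace(b) - trace(a^-1 b a^2 b)  (eliminate b^-1) = -x^2*y*z + x^3 + x*y^2 + x*z^2 - 3*x
trace(a^-1 b a^2 b^-2) = trace(b^-1 a^-1 b a^2) trace(b) - trace(b^-1 a^-1 b a^2 b)  (eliminate b^-1) = -x^2*y^2*z + x^3*y + x*y^3 + x*y*z^2 - 3*x*y - z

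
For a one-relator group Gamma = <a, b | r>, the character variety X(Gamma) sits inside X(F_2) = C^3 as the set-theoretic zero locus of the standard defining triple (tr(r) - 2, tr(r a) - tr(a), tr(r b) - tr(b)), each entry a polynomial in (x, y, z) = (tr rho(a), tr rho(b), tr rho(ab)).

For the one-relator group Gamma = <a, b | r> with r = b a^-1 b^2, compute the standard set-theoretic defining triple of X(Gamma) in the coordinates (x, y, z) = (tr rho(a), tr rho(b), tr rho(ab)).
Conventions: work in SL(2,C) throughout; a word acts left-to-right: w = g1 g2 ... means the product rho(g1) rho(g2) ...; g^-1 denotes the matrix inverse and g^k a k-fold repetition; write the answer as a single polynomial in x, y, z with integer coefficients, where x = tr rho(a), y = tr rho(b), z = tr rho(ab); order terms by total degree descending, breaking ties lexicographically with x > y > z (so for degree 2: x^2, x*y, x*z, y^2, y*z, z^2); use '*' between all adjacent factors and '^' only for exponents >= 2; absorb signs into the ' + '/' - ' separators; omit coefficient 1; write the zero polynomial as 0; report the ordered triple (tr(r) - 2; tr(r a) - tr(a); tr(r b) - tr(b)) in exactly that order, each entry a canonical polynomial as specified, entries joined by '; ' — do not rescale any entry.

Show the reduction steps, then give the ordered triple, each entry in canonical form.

tr(b^2) = tr(b)*tr(b) - tr(1)   [square of b] = y^2 - 2
tr(b^3) = tr(b)*tr(b^2) - tr(b)   [square of b] = y^3 - 3*y
tr(b a b) = tr(b)*tr(a b) - tr(a)   [square of b] = y*z - x
tr(b^3 a) = tr(b)*tr(b a b) - tr(b a)   [square of b] = y^2*z - x*y - z
tr(b a^-1 b^2) = tr(b^3)*tr(a) - tr(b^3 a)   [inverse elimination on a] = x*y^3 - y^2*z - 2*x*y + z
tr(a b a b) = tr(b a)*tr(b a) - tr(1) = z^2 - 2
reduce: tr(a b a) = tr(a)*tr(b a) - tr(b) = x*z - y
tr(b^2 a b a) = tr(b)*tr(a b a b) - tr(a b a) = y*z^2 - x*z - y
reduce: tr(b a^-1 b^2 a) = tr(b^2 a b)*tr(a) - tr(b^2 a b a) = x*y^2*z - x^2*y - y*z^2 + y
reduce: tr(b^4) = tr(b)*tr(b^3) - tr(b^2) = y^4 - 4*y^2 + 2
tr(b^4 a) = tr(b)*tr(b a b^2) - tr(b a b) = y^3*z - x*y^2 - 2*y*z + x
reduce: tr(b a^-1 b^3) = tr(b^4)*tr(a) - tr(b^4 a) = x*y^4 - y^3*z - 3*x*y^2 + 2*y*z + x
assemble the triple (tr(r) - 2; tr(r a) - x; tr(r b) - y)

x*y^3 - y^2*z - 2*x*y + z - 2; x*y^2*z - x^2*y - y*z^2 - x + y; x*y^4 - y^3*z - 3*x*y^2 + 2*y*z + x - y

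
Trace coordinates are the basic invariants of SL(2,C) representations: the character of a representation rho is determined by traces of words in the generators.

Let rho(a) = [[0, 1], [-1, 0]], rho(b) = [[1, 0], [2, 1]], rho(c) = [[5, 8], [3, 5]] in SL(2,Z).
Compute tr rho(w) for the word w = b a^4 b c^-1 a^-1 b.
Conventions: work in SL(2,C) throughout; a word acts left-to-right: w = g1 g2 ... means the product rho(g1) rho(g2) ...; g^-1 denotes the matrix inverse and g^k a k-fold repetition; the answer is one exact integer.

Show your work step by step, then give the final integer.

rho(b) = [[1, 0], [2, 1]]
... * rho(a) = [[0, 1], [-1, 0]]  ->  [[0, 1], [-1, 2]]
... * rho(a) = [[0, 1], [-1, 0]]  ->  [[-1, 0], [-2, -1]]
... * rho(a) = [[0, 1], [-1, 0]]  ->  [[0, -1], [1, -2]]
... * rho(a) = [[0, 1], [-1, 0]]  ->  [[1, 0], [2, 1]]
... * rho(b) = [[1, 0], [2, 1]]  ->  [[1, 0], [4, 1]]
... * rho(c^-1) = [[5, -8], [-3, 5]]  ->  [[5, -8], [17, -27]]
... * rho(a^-1) = [[0, -1], [1, 0]]  ->  [[-8, -5], [-27, -17]]
... * rho(b) = [[1, 0], [2, 1]]  ->  [[-18, -5], [-61, -17]]
tr = -18 + -17 = -35

-35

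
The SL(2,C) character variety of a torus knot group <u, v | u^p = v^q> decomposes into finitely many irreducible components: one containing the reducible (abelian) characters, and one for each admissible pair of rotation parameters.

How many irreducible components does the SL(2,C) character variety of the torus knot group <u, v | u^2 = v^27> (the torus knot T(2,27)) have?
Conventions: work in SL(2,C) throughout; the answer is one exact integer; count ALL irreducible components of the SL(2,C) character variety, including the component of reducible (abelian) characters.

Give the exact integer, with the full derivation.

For T(2,27): irreducibility forces the central element u^2 = v^27 to one of +I, -I.
This locks tr(u) to 2*cos(pi*alpha/2), alpha in 1..1, and tr(v) to 2*cos(pi*beta/27), beta in 1..26, on each component of irreducible characters.
Consistency of u^2 = (-1)^alpha I with v^27 = (-1)^beta I forces alpha = beta (mod 2).
Enumerate parity-matched pairs: 1*13 odd-odd plus 0*13 even-even gives 13.
That is 13 components of irreducible characters, and with the reducible (abelian) component the total is 14.

14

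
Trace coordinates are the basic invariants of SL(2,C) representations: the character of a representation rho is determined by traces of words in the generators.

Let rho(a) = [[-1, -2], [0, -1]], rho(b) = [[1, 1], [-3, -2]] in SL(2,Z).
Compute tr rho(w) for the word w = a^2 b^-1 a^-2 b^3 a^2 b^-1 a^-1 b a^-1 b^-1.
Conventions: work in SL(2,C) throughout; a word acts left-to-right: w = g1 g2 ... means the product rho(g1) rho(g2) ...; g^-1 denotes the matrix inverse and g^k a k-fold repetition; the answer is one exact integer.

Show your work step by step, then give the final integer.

359

rho(a) = [[-1, -2], [0, -1]]
... * rho(a) = [[-1, -2], [0, -1]]  ->  [[1, 4], [0, 1]]
... * rho(b^-1) = [[-2, -1], [3, 1]]  ->  [[10, 3], [3, 1]]
... * rho(a^-1) = [[-1, 2], [0, -1]]  ->  [[-10, 17], [-3, 5]]
... * rho(a^-1) = [[-1, 2], [0, -1]]  ->  [[10, -37], [3, -11]]
... * rho(b) = [[1, 1], [-3, -2]]  ->  [[121, 84], [36, 25]]
... * rho(b) = [[1, 1], [-3, -2]]  ->  [[-131, -47], [-39, -14]]
... * rho(b) = [[1, 1], [-3, -2]]  ->  [[10, -37], [3, -11]]
... * rho(a) = [[-1, -2], [0, -1]]  ->  [[-10, 17], [-3, 5]]
... * rho(a) = [[-1, -2], [0, -1]]  ->  [[10, 3], [3, 1]]
... * rho(b^-1) = [[-2, -1], [3, 1]]  ->  [[-11, -7], [-3, -2]]
... * rho(a^-1) = [[-1, 2], [0, -1]]  ->  [[11, -15], [3, -4]]
... * rho(b) = [[1, 1], [-3, -2]]  ->  [[56, 41], [15, 11]]
... * rho(a^-1) = [[-1, 2], [0, -1]]  ->  [[-56, 71], [-15, 19]]
... * rho(b^-1) = [[-2, -1], [3, 1]]  ->  [[325, 127], [87, 34]]
tr = 325 + 34 = 359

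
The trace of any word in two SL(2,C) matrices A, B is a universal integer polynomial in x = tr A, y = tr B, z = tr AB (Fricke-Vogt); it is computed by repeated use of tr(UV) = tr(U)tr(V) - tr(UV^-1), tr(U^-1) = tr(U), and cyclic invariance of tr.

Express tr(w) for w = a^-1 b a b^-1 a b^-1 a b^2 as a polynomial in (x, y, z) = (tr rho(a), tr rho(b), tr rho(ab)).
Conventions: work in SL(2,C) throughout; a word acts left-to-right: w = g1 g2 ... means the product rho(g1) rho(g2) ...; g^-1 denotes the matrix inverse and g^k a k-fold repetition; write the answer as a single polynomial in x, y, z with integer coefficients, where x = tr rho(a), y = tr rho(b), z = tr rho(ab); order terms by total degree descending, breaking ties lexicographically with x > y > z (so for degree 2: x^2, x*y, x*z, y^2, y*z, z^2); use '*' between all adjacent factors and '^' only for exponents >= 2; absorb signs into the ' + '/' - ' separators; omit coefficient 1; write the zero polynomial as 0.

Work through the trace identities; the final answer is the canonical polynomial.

x^3*y^4*z - x^4*y^3 - x^2*y^5 - 3*x^2*y^3*z^2 + 2*x^3*y^2*z + 2*x*y^4*z + 3*x*y^2*z^3 + 4*x^2*y^3 - x^2*y*z^2 - y^3*z^2 - y*z^4 - 8*x*y^2*z + 4*y*z^2 + x*z - y

tr(b a b) = tr(b) * tr(a b) - tr(a)   [square of b] = y*z - x
tr(b^3 a) = tr(b) * tr(b a b) - tr(b a)   [square of b] = y^2*z - x*y - z
tr(b^2) = tr(b) * tr(b) - tr(1)   [square of b] = y^2 - 2
tr(b^3) = tr(b) * tr(b^2) - tr(b)   [square of b] = y^3 - 3*y
tr(a b^3 a) = tr(a) * tr(b^3 a) - tr(b^3)   [square of a] = x*y^2*z - x^2*y - y^3 - x*z + 3*y
tr(a^2 b^3 a) = tr(a) * tr(a b^3 a) - tr(a b^3)   [square of a] = x^2*y^2*z - x^3*y - x*y^3 - x^2*z - y^2*z + 4*x*y + z
tr(a b a b) = tr(a b) * tr(a b) - tr(1)   [split at a repeated a] = z^2 - 2
tr(a b a) = tr(a) * tr(b a) - tr(b)   [square of a] = x*z - y
tr(b^2 a b a) = tr(b) * tr(a b a b) - tr(a b a)   [square of b] = y*z^2 - x*z - y
tr(a b a^2 b^2) = tr(a) * tr(b^2 a b a) - tr(b^2 a b)   [square of a] = x*y*z^2 - x^2*z - y^2*z + z
tr(a b a^2 b) = tr(a) * tr(b a b a) - tr(b a b)   [square of a] = x*z^2 - y*z - x
tr(a^2 b^3 a b) = tr(b) * tr(a b a^2 b^2) - tr(a b a^2 b)   [square of b] = x*y^2*z^2 - x^2*y*z - y^3*z - x*z^2 + 2*y*z + x
tr(a b^3 a b^-1 a) = tr(a^2 b^3 a) * tr(b) - tr(a^2 b^3 a b)   [inverse elimination on b] = x^2*y^3*z - x^3*y^2 - x*y^4 - x*y^2*z^2 + 4*x*y^2 + x*z^2 - y*z - x
tr(a^2 b a) = tr(a) * tr(b a^2) - tr(b a)   [square of a] = x^2*z - x*y - z
tr(a^2 b a b^2) = tr(b) * tr(a^2 b a b) - tr(a^2 b a)   [square of b] = x*y*z^2 - x^2*z - y^2*z + z
tr(a b a b^3 a) = tr(b) * tr(a^2 b a b^2) - tr(a^2 b a b)   [square of b] = x*y^2*z^2 - x^2*y*z - y^3*z - x*z^2 + 2*y*z + x
tr(a b a b a b) = tr(a b a b) * tr(a b) - tr(b a)   [split at a repeated a] = z^3 - 3*z
tr(b a b a b a b) = tr(b) * tr(a b a b a b) - tr(a b a b a)   [square of b] = y*z^3 - x*z^2 - 2*y*z + x
tr(a b a b^3 a b) = tr(b) * tr(b a b a b a b) - tr(b a b a b a)   [square of b] = y^2*z^3 - x*y*z^2 - 2*y^2*z - z^3 + x*y + 3*z
tr(a b^3 a b^-1 a b) = tr(a b a b^3 a) * tr(b) - tr(a b a b^3 a b)   [inverse elimination on b] = x*y^3*z^2 - x^2*y^2*z - y^4*z - y^2*z^3 + 4*y^2*z + z^3 - 3*z
tr(b a b^-1 a b^-1 a b^2) = tr(a b^3 a b^-1 a) * tr(b) - tr(a b^3 a b^-1 a b)   [inverse elimination on b] = x^2*y^4*z - x^3*y^3 - x*y^5 - 2*x*y^3*z^2 + x^2*y^2*z + y^4*z + y^2*z^3 + 4*x*y^3 + x*y*z^2 - 5*y^2*z - z^3 - x*y + 3*z
tr(a b a^3 b) = tr(a) * tr(a b a b a) - tr(a b a b)   [square of a] = x^2*z^2 - x*y*z - x^2 - z^2 + 2
tr(a b a^3) = tr(a) * tr(a^2 b a) - tr(a^2 b)   [square of a] = x^3*z - x^2*y - 2*x*z + y
tr(a b^2 a b a^2) = tr(b) * tr(a b a^3 b) - tr(a b a^3)   [square of b] = x^2*y*z^2 - x^3*z - x*y^2*z - y*z^2 + 2*x*z + y
tr(a^2) = tr(a) * tr(a) - tr(1)   [square of a] = x^2 - 2
tr(a b^2 a) = tr(b) * tr(a^2 b) - tr(a^2)   [square of b] = x*y*z - x^2 - y^2 + 2
tr(b a b^2 a b) = tr(b) * tr(a b^2 a b) - tr(a b^2 a)   [square of b] = y^2*z^2 - 2*x*y*z + x^2 - 2
tr(a b^2 a b a^2 b) = tr(a) * tr(b a b^2 a b a) - tr(b a b^2 a b)   [square of a] = x*y*z^3 - x^2*z^2 - y^2*z^2 + 2
tr(a b^-1 a b^2 a b a) = tr(a b^2 a b a^2) * tr(b) - tr(a b^2 a b a^2 b)   [inverse elimination on b] = x^2*y^2*z^2 - x^3*y*z - x*y^3*z - x*y*z^3 + x^2*z^2 + 2*x*y*z + y^2 - 2
tr(b^2 a b a b) = tr(b) * tr(a b a b^2) - tr(a b a b)   [square of b] = y^2*z^2 - x*y*z - y^2 - z^2 + 2
tr(a b^2 a b a b a) = tr(a) * tr(b^2 a b a b a) - tr(b^2 a b a b)   [square of a] = x*y*z^3 - x^2*z^2 - y^2*z^2 - x*y*z + x^2 + y^2 + z^2 - 2
tr(a b a b a b a b) = tr(a b a b) * tr(a b a b) - tr(1)   [split at a repeated a] = z^4 - 4*z^2 + 2
tr(a b a b a b a) = tr(a) * tr(b a b a b a) - tr(b a b a b)   [square of a] = x*z^3 - y*z^2 - 2*x*z + y
tr(a b^2 a b a b a b) = tr(b) * tr(a b a b a b a b) - tr(a b a b a b a)   [square of b] = y*z^4 - x*z^3 - 3*y*z^2 + 2*x*z + y
tr(a b^-1 a b^2 a b a b) = tr(a b^2 a b a b a) * tr(b) - tr(a b^2 a b a b a b)   [inverse elimination on b] = x*y^2*z^3 - x^2*y*z^2 - y^3*z^2 - y*z^4 - x*y^2*z + x*z^3 + x^2*y + y^3 + 4*y*z^2 - 2*x*z - 3*y
tr(b a b^-1 a b^-1 a b^2 a) = tr(a b^-1 a b^2 a b a) * tr(b) - tr(a b^-1 a b^2 a b a b)   [inverse elimination on b] = x^2*y^3*z^2 - x^3*y^2*z - x*y^4*z - 2*x*y^2*z^3 + 2*x^2*y*z^2 + y^3*z^2 + y*z^4 + 3*x*y^2*z - x*z^3 - x^2*y - 4*y*z^2 + 2*x*z + y
tr(a^-1 b a b^-1 a b^-1 a b^2) = tr(b a b^-1 a b^-1 a b^2) * tr(a) - tr(b a b^-1 a b^-1 a b^2 a)   [inverse elimination on a] = x^3*y^4*z - x^4*y^3 - x^2*y^5 - 3*x^2*y^3*z^2 + 2*x^3*y^2*z + 2*x*y^4*z + 3*x*y^2*z^3 + 4*x^2*y^3 - x^2*y*z^2 - y^3*z^2 - y*z^4 - 8*x*y^2*z + 4*y*z^2 + x*z - y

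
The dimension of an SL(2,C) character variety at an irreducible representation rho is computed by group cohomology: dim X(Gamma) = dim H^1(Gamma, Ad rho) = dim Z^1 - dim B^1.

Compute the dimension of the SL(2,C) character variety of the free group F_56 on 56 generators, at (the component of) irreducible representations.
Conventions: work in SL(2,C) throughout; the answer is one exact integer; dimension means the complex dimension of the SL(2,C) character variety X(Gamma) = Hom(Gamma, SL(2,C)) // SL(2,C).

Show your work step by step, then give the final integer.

Gamma = F_56 has 56 generators and no relators.
Z^1(Gamma, Ad rho) = (sl_2)^56: a cocycle is a free choice of one sl_2 vector per generator, so dim Z^1 = 3*56 = 168.
Irreducibility makes the coboundary map sl_2 -> Z^1 injective (trivial centralizer), so dim B^1 = 3.
Therefore dim X = 168 - 3 = 165.

165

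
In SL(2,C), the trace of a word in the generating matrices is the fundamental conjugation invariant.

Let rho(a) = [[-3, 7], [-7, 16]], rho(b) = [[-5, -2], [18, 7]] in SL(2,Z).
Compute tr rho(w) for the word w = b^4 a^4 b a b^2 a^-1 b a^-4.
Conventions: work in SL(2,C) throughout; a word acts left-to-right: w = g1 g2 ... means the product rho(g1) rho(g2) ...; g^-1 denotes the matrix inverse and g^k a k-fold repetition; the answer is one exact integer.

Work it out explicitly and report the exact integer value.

156535253426673458

rho(b) = [[-5, -2], [18, 7]]
... * rho(b) = [[-5, -2], [18, 7]]  ->  [[-11, -4], [36, 13]]
... * rho(b) = [[-5, -2], [18, 7]]  ->  [[-17, -6], [54, 19]]
... * rho(b) = [[-5, -2], [18, 7]]  ->  [[-23, -8], [72, 25]]
... * rho(a) = [[-3, 7], [-7, 16]]  ->  [[125, -289], [-391, 904]]
... * rho(a) = [[-3, 7], [-7, 16]]  ->  [[1648, -3749], [-5155, 11727]]
... * rho(a) = [[-3, 7], [-7, 16]]  ->  [[21299, -48448], [-66624, 151547]]
... * rho(a) = [[-3, 7], [-7, 16]]  ->  [[275239, -626075], [-860957, 1958384]]
... * rho(b) = [[-5, -2], [18, 7]]  ->  [[-12645545, -4933003], [39555697, 15430602]]
... * rho(a) = [[-3, 7], [-7, 16]]  ->  [[72467656, -167446863], [-226681305, 523779511]]
... * rho(b) = [[-5, -2], [18, 7]]  ->  [[-3376381814, -1317063353], [10561437723, 4119819187]]
... * rho(b) = [[-5, -2], [18, 7]]  ->  [[-6825231284, -2466679843], [21349556751, 7715858863]]
... * rho(a^-1) = [[16, -7], [7, -3]]  ->  [[-126470459445, 55176658517], [395603920057, -172594473846]]
... * rho(b) = [[-5, -2], [18, 7]]  ->  [[1625532150531, 639177528509], [-5084720129513, -1999369157036]]
... * rho(a^-1) = [[16, -7], [7, -3]]  ->  [[30482757108059, -13296257639244], [-95351106171460, 41591148377699]]
... * rho(a^-1) = [[16, -7], [7, -3]]  ->  [[394650310254236, -173490526838681], [-1234479660099467, 542684298067123]]
... * rho(a^-1) = [[16, -7], [7, -3]]  ->  [[5099971276197009, -2242080591263609], [-15952884475121611, 7013304726494900]]
... * rho(a^-1) = [[16, -7], [7, -3]]  ->  [[65904976280306881, -28973557159588236], [-206153018516481476, 90630277146366577]]
tr = 65904976280306881 + 90630277146366577 = 156535253426673458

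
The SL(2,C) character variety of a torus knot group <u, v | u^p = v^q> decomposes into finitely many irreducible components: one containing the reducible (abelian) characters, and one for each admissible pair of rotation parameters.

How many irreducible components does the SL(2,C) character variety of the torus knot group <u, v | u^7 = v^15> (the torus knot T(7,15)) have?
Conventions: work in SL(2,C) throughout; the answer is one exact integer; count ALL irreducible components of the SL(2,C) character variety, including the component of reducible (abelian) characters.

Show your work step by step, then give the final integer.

43

In the torus knot group T(7,15), u^7 = v^15 is central, so an irreducible representation sends it to +I or -I (Schur).
So on each irreducible component the traces are pinned: tr(u) = 2*cos(pi*alpha/7) with 1 <= alpha <= 6, tr(v) = 2*cos(pi*beta/15) with 1 <= beta <= 14.
Consistency of u^7 = (-1)^alpha I with v^15 = (-1)^beta I forces alpha = beta (mod 2).
count pairs: odd alpha (3 choices) x odd beta (7), plus even alpha (3) x even beta (7): 3*7 + 3*7 = 42.
Total: 42 irreducible-character components + 1 reducible (abelian) component = 43.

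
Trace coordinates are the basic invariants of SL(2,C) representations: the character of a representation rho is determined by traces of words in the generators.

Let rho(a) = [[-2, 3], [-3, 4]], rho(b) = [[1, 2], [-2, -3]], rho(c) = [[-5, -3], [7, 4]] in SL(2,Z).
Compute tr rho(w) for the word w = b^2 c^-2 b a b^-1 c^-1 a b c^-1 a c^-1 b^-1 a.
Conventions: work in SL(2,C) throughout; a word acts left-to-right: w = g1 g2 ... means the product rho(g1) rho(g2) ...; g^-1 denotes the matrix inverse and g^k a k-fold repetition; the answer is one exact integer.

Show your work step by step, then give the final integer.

rho(b) = [[1, 2], [-2, -3]]
... * rho(b) = [[1, 2], [-2, -3]]  ->  [[-3, -4], [4, 5]]
... * rho(c^-1) = [[4, 3], [-7, -5]]  ->  [[16, 11], [-19, -13]]
... * rho(c^-1) = [[4, 3], [-7, -5]]  ->  [[-13, -7], [15, 8]]
... * rho(b) = [[1, 2], [-2, -3]]  ->  [[1, -5], [-1, 6]]
... * rho(a) = [[-2, 3], [-3, 4]]  ->  [[13, -17], [-16, 21]]
... * rho(b^-1) = [[-3, -2], [2, 1]]  ->  [[-73, -43], [90, 53]]
... * rho(c^-1) = [[4, 3], [-7, -5]]  ->  [[9, -4], [-11, 5]]
... * rho(a) = [[-2, 3], [-3, 4]]  ->  [[-6, 11], [7, -13]]
... * rho(b) = [[1, 2], [-2, -3]]  ->  [[-28, -45], [33, 53]]
... * rho(c^-1) = [[4, 3], [-7, -5]]  ->  [[203, 141], [-239, -166]]
... * rho(a) = [[-2, 3], [-3, 4]]  ->  [[-829, 1173], [976, -1381]]
... * rho(c^-1) = [[4, 3], [-7, -5]]  ->  [[-11527, -8352], [13571, 9833]]
... * rho(b^-1) = [[-3, -2], [2, 1]]  ->  [[17877, 14702], [-21047, -17309]]
... * rho(a) = [[-2, 3], [-3, 4]]  ->  [[-79860, 112439], [94021, -132377]]
tr = -79860 + -132377 = -212237

-212237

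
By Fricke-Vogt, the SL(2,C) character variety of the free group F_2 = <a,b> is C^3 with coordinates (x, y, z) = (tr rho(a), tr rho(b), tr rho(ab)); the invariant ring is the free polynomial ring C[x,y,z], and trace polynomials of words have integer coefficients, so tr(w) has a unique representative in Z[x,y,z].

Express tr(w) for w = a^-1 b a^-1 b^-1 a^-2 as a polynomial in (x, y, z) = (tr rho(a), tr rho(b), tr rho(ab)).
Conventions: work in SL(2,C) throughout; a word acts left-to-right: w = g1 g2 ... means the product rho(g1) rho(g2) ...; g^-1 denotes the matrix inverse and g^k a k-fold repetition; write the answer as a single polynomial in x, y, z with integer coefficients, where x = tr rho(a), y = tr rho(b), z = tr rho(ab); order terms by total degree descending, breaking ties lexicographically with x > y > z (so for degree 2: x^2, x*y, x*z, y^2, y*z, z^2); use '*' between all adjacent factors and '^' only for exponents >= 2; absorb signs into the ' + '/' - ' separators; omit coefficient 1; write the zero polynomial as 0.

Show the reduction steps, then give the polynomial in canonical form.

trace(a^-1) = trace(a) = x
trace(a^-2) = trace(a^-1)*trace(a) - trace(1)   [inverse elimination on a] = x^2 - 2
trace(a^-1 b) = trace(b)*trace(a) - trace(b a)   [inverse elimination on a] = x*y - z
trace(b a b) = trace(b)*trace(a b) - trace(a)   [square of b] = y*z - x
trace(b a b a) = trace(b a)*trace(b a) - trace(1)   [split at a repeated b] = z^2 - 2
trace(a^-1 b a b) = trace(b a b)*trace(a) - trace(b a b a)   [inverse elimination on a] = x*y*z - x^2 - z^2 + 2
trace(a^-2 b a b) = trace(a^-1 b a b)*trace(a) - trace(a^-1 b a b a)   [inverse elimination on a] = x^2*y*z - x^3 - x*z^2 - y*z + 3*x
trace(b^-1 a^-2 b a) = trace(a^-2 b a)*trace(b) - trace(a^-2 b a b)   [inverse elimination on b] = -x^2*y*z + x^3 + x*y^2 + x*z^2 - 3*x
trace(a^-2 b a^-1 b^-1) = trace(b^-1 a^-2 b)*trace(a) - trace(b^-1 a^-2 b a)   [inverse elimination on a] = x^2*y*z - x*y^2 - x*z^2 + x
trace(a b a) = trace(a)*trace(b a) - trace(b)   [square of a] = x*z - y
trace(b^-1 a b a) = trace(a b a)*trace(b) - trace(a b a b)   [inverse elimination on b] = x*y*z - y^2 - z^2 + 2
trace(b a^-1 b^-1 a) = trace(b^-1 a b)*trace(a) - trace(b^-1 a b a)   [inverse elimination on a] = -x*y*z + x^2 + y^2 + z^2 - 2
trace(a^-1 b a^-1 b^-1) = trace(b a^-1 b^-1)*trace(a) - trace(b a^-1 b^-1 a)   [inverse elimination on a] = x*y*z - y^2 - z^2 + 2
trace(a^-1 b a^-1 b^-1 a^-2) = trace(a^-2 b a^-1 b^-1)*trace(a) - trace(a^-2 b a^-1 b^-1 a)   [inverse elimination on a] = x^3*y*z - x^2*y^2 - x^2*z^2 - x*y*z + x^2 + y^2 + z^2 - 2

x^3*y*z - x^2*y^2 - x^2*z^2 - x*y*z + x^2 + y^2 + z^2 - 2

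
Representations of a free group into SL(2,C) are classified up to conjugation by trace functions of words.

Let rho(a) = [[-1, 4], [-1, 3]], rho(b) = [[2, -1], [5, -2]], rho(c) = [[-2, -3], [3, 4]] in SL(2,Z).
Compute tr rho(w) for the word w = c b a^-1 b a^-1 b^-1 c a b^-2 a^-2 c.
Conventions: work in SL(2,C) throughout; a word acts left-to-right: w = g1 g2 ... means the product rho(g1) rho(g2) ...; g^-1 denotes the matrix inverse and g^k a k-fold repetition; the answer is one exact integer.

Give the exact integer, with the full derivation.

rho(c) = [[-2, -3], [3, 4]]
... * rho(b) = [[2, -1], [5, -2]]  ->  [[-19, 8], [26, -11]]
... * rho(a^-1) = [[3, -4], [1, -1]]  ->  [[-49, 68], [67, -93]]
... * rho(b) = [[2, -1], [5, -2]]  ->  [[242, -87], [-331, 119]]
... * rho(a^-1) = [[3, -4], [1, -1]]  ->  [[639, -881], [-874, 1205]]
... * rho(b^-1) = [[-2, 1], [-5, 2]]  ->  [[3127, -1123], [-4277, 1536]]
... * rho(c) = [[-2, -3], [3, 4]]  ->  [[-9623, -13873], [13162, 18975]]
... * rho(a) = [[-1, 4], [-1, 3]]  ->  [[23496, -80111], [-32137, 109573]]
... * rho(b^-1) = [[-2, 1], [-5, 2]]  ->  [[353563, -136726], [-483591, 187009]]
... * rho(b^-1) = [[-2, 1], [-5, 2]]  ->  [[-23496, 80111], [32137, -109573]]
... * rho(a^-1) = [[3, -4], [1, -1]]  ->  [[9623, 13873], [-13162, -18975]]
... * rho(a^-1) = [[3, -4], [1, -1]]  ->  [[42742, -52365], [-58461, 71623]]
... * rho(c) = [[-2, -3], [3, 4]]  ->  [[-242579, -337686], [331791, 461875]]
tr = -242579 + 461875 = 219296

219296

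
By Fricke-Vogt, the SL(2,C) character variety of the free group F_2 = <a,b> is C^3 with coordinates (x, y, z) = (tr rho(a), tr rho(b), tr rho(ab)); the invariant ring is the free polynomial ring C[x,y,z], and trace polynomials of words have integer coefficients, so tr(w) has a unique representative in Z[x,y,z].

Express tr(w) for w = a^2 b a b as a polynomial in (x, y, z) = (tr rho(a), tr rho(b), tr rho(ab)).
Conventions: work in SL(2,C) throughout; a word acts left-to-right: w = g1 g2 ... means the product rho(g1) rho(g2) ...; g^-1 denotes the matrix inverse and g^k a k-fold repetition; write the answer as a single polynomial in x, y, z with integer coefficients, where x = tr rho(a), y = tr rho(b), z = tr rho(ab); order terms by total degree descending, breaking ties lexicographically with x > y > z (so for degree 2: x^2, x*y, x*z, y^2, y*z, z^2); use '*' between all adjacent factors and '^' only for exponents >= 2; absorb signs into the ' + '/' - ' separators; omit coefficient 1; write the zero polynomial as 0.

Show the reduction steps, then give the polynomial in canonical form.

trace(b a b a) = trace(b a)*trace(b a) - trace(1)  (split on b) = z^2 - 2
trace(b a b) = trace(b)*trace(a b) - trace(a)  (reduce the b square) = y*z - x
trace(a^2 b a b) = trace(a)*trace(b a b a) - trace(b a b)  (reduce the a square) = x*z^2 - y*z - x

x*z^2 - y*z - x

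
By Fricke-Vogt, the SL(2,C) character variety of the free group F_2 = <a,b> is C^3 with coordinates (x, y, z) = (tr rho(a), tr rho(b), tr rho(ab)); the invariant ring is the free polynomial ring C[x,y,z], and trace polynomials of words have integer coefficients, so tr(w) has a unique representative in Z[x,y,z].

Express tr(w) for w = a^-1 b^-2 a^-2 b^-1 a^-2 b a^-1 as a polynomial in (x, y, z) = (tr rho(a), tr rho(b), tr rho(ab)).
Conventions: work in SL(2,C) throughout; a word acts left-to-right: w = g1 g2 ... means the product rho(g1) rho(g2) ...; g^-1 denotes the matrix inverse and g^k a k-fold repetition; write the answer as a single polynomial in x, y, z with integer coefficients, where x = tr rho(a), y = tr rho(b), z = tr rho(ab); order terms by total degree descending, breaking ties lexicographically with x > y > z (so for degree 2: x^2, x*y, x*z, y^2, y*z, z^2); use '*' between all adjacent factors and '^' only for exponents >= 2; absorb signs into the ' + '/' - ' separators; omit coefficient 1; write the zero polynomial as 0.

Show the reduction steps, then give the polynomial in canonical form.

x^4*y^2*z^2 - x^5*y*z - 2*x^3*y^3*z - x^3*y*z^3 + x^4*y^2 + x^4*z^2 + x^2*y^4 + x^2*y^2*z^2 + 2*x^3*y*z - 3*x^2*y^2 - 2*x^2*z^2 + 3*x*y*z - x^2 - y^2 + 2

trace(b a^-1) = trace(b)*trace(a) - trace(b a) = x*y - z
so trace(b a^-2) = trace(b a^-1)*trace(a) - trace(b) = x^2*y - x*z - y
trace(a^-3 b) = trace(b a^-2)*trace(a) - trace(b a^-1) = x^3*y - x^2*z - 2*x*y + z
so trace(a^-4 b) = trace(a^-3 b)*trace(a) - trace(a^-3 b a) = x^4*y - x^3*z - 3*x^2*y + 2*x*z + y
so trace(a^-2 b a^-3) = trace(a^-4 b)*trace(a) - trace(a^-4 b a) = x^5*y - x^4*z - 4*x^3*y + 3*x^2*z + 3*x*y - z
so trace(a^-2 b a^-4) = trace(a^-2 b a^-3)*trace(a) - trace(a^-2 b a^-2) = x^6*y - x^5*z - 5*x^4*y + 4*x^3*z + 6*x^2*y - 3*x*z - y
trace(b^2) = trace(b)*trace(b) - trace(1) = y^2 - 2
trace(b^2 a) = trace(b)*trace(a b) - trace(a) = y*z - x
reduce: trace(b a^-1 b) = trace(b^2)*trace(a) - trace(b^2 a) = x*y^2 - y*z - x
trace(b a b a) = trace(a b)*trace(a b) - trace(1) = z^2 - 2
so trace(b a^-1 b a) = trace(b a b)*trace(a) - trace(b a b a) = x*y*z - x^2 - z^2 + 2
trace(b a^-1 b a^-1) = trace(b a^-1 b)*trace(a) - trace(b a^-1 b a) = x^2*y^2 - 2*x*y*z + z^2 - 2
trace(a^-1 b a^-1 b a^-1) = trace(b a^-1 b a^-1)*trace(a) - trace(b a^-1 b) = x^3*y^2 - 2*x^2*y*z - x*y^2 + x*z^2 + y*z - x
reduce: trace(a^-1 b a^-1 b a^-2) = trace(a^-1 b a^-1 b a^-1)*trace(a) - trace(a^-1 b a^-1 b) = x^4*y^2 - 2*x^3*y*z - 2*x^2*y^2 + x^2*z^2 + 3*x*y*z - x^2 - z^2 + 2
so trace(b a^-4 b a^-1) = trace(a^-1 b a^-1 b a^-2)*trace(a) - trace(a^-1 b a^-1 b a^-1) = x^5*y^2 - 2*x^4*y*z - 3*x^3*y^2 + x^3*z^2 + 5*x^2*y*z - x^3 + x*y^2 - 2*x*z^2 - y*z + 3*x
reduce: trace(b^2 a^-2) = trace(a^-1 b^2)*trace(a) - trace(a^-1 b^2 a) = x^2*y^2 - x*y*z - x^2 - y^2 + 2
trace(b^2 a^-3) = trace(b^2 a^-2)*trace(a) - trace(b^2 a^-1) = x^3*y^2 - x^2*y*z - x^3 - 2*x*y^2 + y*z + 3*x
trace(b a^-4 b) = trace(b^2 a^-3)*trace(a) - trace(b^2 a^-2) = x^4*y^2 - x^3*y*z - x^4 - 3*x^2*y^2 + 2*x*y*z + 4*x^2 + y^2 - 2
trace(a^-2 b a^-4 b) = trace(b a^-4 b a^-1)*trace(a) - trace(b a^-4 b) = x^6*y^2 - 2*x^5*y*z - 4*x^4*y^2 + x^4*z^2 + 6*x^3*y*z + 4*x^2*y^2 - 2*x^2*z^2 - 3*x*y*z - x^2 - y^2 + 2
reduce: trace(a^-2 b^-1 a^-2 b a^-2) = trace(a^-2 b a^-4)*trace(b) - trace(a^-2 b a^-4 b) = x^5*y*z - x^4*y^2 - x^4*z^2 - 2*x^3*y*z + 2*x^2*y^2 + 2*x^2*z^2 + x^2 - 2
so trace(b a b^2) = trace(b)*trace(a b^2) - trace(a b) = y^2*z - x*y - z
trace(a b a) = trace(a)*trace(b a) - trace(b) = x*z - y
so trace(b a b^2 a) = trace(b)*trace(a b a b) - trace(a b a) = y*z^2 - x*z - y
so trace(b a^-1 b a b) = trace(b a b^2)*trace(a) - trace(b a b^2 a) = x*y^2*z - x^2*y - y*z^2 + y
trace(b a b a b a) = trace(b a b a)*trace(b a) - trace(a b) = z^3 - 3*z
trace(b a^-1 b a b a) = trace(b a b a b)*trace(a) - trace(b a b a b a) = x*y*z^2 - x^2*z - z^3 - x*y + 3*z
reduce: trace(a b a^-1 b a^-1 b) = trace(b a^-1 b a b)*trace(a) - trace(b a^-1 b a b a) = x^2*y^2*z - x^3*y - 2*x*y*z^2 + x^2*z + z^3 + 2*x*y - 3*z
trace(a^-1 b a^-1 b^-1 a b) = trace(a b a^-1 b a^-1)*trace(b) - trace(a b a^-1 b a^-1 b) = -x^2*y^2*z + x^3*y + x*y^3 + 2*x*y*z^2 - x^2*z - y^2*z - z^3 - 3*x*y + 3*z
trace(a^2) = trace(a)*trace(a) - trace(1) = x^2 - 2
trace(a b^2 a) = trace(b)*trace(a^2 b) - trace(a^2) = x*y*z - x^2 - y^2 + 2
trace(b^-1 a b^2 a) = trace(a b^2 a)*trace(b) - trace(a b^2 a b) = x*y^2*z - x^2*y - y^3 - y*z^2 + x*z + 3*y
trace(b a^-1 b^-1 a b) = trace(b^-1 a b^2)*trace(a) - trace(b^-1 a b^2 a) = -x*y^2*z + x^2*y + y^3 + y*z^2 - 3*y
trace(b a^-2 b a^-1 b^-1 a) = trace(a^-1 b a^-1 b^-1 a b)*trace(a) - trace(a^-1 b a^-1 b^-1 a b a) = -x^3*y^2*z + x^4*y + x^2*y^3 + 2*x^2*y*z^2 - x^3*z - x*z^3 - 4*x^2*y - y^3 - y*z^2 + 3*x*z + 3*y
reduce: trace(b^-1 a^-1 b a^-2 b a^-1) = trace(b a^-2 b a^-1 b^-1)*trace(a) - trace(b a^-2 b a^-1 b^-1 a) = x^3*y^2*z - x^2*y^3 - 2*x^2*y*z^2 + x*z^3 + 2*x^2*y + y^3 + y*z^2 - 2*x*z - 3*y
trace(b a^-2 b a^-2 b^-1 a^-1) = trace(b^-1 a^-1 b a^-2 b a^-1)*trace(a) - trace(b^-1 a^-1 b a^-2 b) = x^4*y^2*z - x^3*y^3 - 2*x^3*y*z^2 + x^2*z^3 + x^3*y + x*y^3 + x*y*z^2 - x^2*z - x*y - z
reduce: trace(a^-2 b^-1 a^-2 b a^-2 b) = trace(b a^-2 b a^-2 b^-1 a^-1)*trace(a) - trace(b a^-2 b a^-2 b^-1) = x^5*y^2*z - x^4*y^3 - 2*x^4*y*z^2 + x^3*z^3 + x^2*y^3 + x^2*y*z^2 + 2*x^2*y - 3*x*z - y
trace(a^-2 b^-1 a^-2 b a^-2 b^-1) = trace(a^-2 b^-1 a^-2 b a^-2)*trace(b) - trace(a^-2 b^-1 a^-2 b a^-2 b) = x^4*y*z^2 - 2*x^3*y^2*z - x^3*z^3 + x^2*y^3 + x^2*y*z^2 - x^2*y + 3*x*z - y
trace(a^-1 b^-2 a^-2 b^-1 a^-2 b a^-1) = trace(a^-2 b^-1 a^-2 b a^-2 b^-1)*trace(b) - trace(a^-2 b^-1 a^-2 b a^-2) = x^4*y^2*z^2 - x^5*y*z - 2*x^3*y^3*z - x^3*y*z^3 + x^4*y^2 + x^4*z^2 + x^2*y^4 + x^2*y^2*z^2 + 2*x^3*y*z - 3*x^2*y^2 - 2*x^2*z^2 + 3*x*y*z - x^2 - y^2 + 2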